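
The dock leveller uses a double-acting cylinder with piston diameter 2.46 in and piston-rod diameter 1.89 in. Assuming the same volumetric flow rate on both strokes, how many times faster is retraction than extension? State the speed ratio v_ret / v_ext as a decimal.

v_ret/v_ext ≈ 2.44

Cap-side area A_cap = π/4 × (2.46 in)² = 4.753 in^2
Rod-side annular area A_ann = π/4 × (2.46² − 1.89²) = 1.947 in^2
For equal Q, v ∝ 1/A, so v_ret/v_ext = A_cap/A_ann.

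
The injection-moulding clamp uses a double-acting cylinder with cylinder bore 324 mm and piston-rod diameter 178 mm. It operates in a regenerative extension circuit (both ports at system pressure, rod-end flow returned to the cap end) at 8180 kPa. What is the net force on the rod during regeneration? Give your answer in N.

With equal pressure on both faces, forces on the annular region cancel; the net push is pressure × rod cross-section.
Rod cross-section A_rod = π/4 × (178 mm)² = 24880 mm^2
F = P × A_rod

F ≈ 2.04e5 N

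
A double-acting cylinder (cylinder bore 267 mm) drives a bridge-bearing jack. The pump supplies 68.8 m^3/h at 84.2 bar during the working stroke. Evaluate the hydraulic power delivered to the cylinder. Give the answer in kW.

Hydraulic power = P × Q

W ≈ 161 kW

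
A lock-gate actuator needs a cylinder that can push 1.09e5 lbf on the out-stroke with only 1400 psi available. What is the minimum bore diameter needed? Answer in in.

D ≈ 9.96 in

Extension force acts on the full piston face: F = P × (π/4)D².
D = √(4F / (πP)) = √(4 × 1.09e5 lbf / (π × 1400 psi))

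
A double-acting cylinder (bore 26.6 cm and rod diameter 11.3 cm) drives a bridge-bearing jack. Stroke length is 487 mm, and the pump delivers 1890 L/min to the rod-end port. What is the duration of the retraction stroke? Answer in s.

Rod-side annular area A_ann = π/4 × (26.6² − 11.3²) = 455.4 cm^2
Swept volume V = A × L; t = V / Q = A·L / Q

t ≈ 0.704 s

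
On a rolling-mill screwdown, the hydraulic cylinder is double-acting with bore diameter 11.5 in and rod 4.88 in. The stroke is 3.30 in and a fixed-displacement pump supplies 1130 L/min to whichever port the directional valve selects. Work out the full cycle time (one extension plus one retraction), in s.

t ≈ 0.543 s

Cap-side area A_cap = π/4 × (11.5 in)² = 103.9 in^2
Rod-side annular area A_ann = π/4 × (11.5² − 4.88²) = 85.17 in^2
t_ext = A_cap·L/Q = 0.2982 s
t_ret = A_ann·L/Q = 0.2445 s
t_cycle = t_ext + t_ret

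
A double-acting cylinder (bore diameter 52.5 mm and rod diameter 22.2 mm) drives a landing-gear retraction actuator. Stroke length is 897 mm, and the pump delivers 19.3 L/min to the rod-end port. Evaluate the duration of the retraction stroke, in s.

Rod-side annular area A_ann = π/4 × (52.5² − 22.2²) = 1778 mm^2
Swept volume V = A × L; t = V / Q = A·L / Q

t ≈ 4.96 s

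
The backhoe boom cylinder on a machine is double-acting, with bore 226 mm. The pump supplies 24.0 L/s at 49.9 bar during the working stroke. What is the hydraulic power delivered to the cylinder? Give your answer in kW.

W ≈ 120 kW

Hydraulic power = P × Q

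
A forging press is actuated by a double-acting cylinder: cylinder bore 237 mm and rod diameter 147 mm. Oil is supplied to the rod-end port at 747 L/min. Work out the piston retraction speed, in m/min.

v ≈ 27.5 m/min

Rod-side annular area A_ann = π/4 × (237² − 147²) = 27140 mm^2
Flow into the rod-end port fills the annular volume.
v = Q / A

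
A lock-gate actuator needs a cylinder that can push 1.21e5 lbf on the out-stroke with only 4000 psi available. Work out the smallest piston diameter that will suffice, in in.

Extension force acts on the full piston face: F = P × (π/4)D².
D = √(4F / (πP)) = √(4 × 1.21e5 lbf / (π × 4000 psi))

D ≈ 6.21 in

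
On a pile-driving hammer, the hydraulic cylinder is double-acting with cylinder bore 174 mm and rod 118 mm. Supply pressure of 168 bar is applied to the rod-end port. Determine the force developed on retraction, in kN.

F ≈ 216 kN

Rod-side annular area A_ann = π/4 × (174² − 118²) = 12840 mm^2
On retraction the pressure acts on the annular area (bore minus rod).
F = P × A_ann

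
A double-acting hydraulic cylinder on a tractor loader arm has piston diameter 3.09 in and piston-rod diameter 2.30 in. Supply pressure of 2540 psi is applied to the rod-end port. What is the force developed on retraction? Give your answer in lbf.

Rod-side annular area A_ann = π/4 × (3.09² − 2.30²) = 3.344 in^2
On retraction the pressure acts on the annular area (bore minus rod).
F = P × A_ann

F ≈ 8490 lbf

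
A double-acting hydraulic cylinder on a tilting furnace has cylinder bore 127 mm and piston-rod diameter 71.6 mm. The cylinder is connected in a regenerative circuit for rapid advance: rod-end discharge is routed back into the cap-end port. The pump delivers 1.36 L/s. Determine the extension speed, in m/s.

v ≈ 0.338 m/s

In regeneration the rod-end outflow joins the pump flow into the cap end, so the net volume the pump must supply per unit advance equals the rod cross-section area.
Rod cross-section A_rod = π/4 × (71.6 mm)² = 4026 mm^2
v = Q_pump / A_rod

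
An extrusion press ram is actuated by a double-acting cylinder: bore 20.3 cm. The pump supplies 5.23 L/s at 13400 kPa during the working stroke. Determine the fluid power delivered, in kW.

Hydraulic power = P × Q

W ≈ 70.1 kW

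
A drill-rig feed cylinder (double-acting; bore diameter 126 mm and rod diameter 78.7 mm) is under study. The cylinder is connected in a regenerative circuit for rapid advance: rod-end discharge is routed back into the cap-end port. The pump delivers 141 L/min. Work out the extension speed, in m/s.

In regeneration the rod-end outflow joins the pump flow into the cap end, so the net volume the pump must supply per unit advance equals the rod cross-section area.
Rod cross-section A_rod = π/4 × (78.7 mm)² = 4865 mm^2
v = Q_pump / A_rod

v ≈ 0.483 m/s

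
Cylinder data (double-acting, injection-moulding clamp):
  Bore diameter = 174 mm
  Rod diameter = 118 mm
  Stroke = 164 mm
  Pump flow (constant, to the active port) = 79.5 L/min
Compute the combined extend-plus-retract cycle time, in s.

Cap-side area A_cap = π/4 × (174 mm)² = 23780 mm^2
Rod-side annular area A_ann = π/4 × (174² − 118²) = 12840 mm^2
t_ext = A_cap·L/Q = 2.943 s
t_ret = A_ann·L/Q = 1.590 s
t_cycle = t_ext + t_ret

t ≈ 4.53 s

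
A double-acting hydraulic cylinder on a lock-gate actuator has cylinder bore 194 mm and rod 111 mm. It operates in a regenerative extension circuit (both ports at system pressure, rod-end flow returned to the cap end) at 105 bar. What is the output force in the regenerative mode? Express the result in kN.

With equal pressure on both faces, forces on the annular region cancel; the net push is pressure × rod cross-section.
Rod cross-section A_rod = π/4 × (111 mm)² = 9677 mm^2
F = P × A_rod

F ≈ 102 kN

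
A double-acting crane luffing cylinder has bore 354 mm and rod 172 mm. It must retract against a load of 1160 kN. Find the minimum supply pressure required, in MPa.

Rod-side annular area A_ann = π/4 × (354² − 172²) = 75190 mm^2
Retraction: pressure acts on the annular area.
P = F / A = 1160 kN / A

P ≈ 15.4 MPa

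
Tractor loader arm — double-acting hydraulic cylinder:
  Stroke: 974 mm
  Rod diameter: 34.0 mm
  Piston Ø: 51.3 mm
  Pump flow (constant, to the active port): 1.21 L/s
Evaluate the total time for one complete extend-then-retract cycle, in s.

Cap-side area A_cap = π/4 × (51.3 mm)² = 2067 mm^2
Rod-side annular area A_ann = π/4 × (51.3² − 34.0²) = 1159 mm^2
t_ext = A_cap·L/Q = 1.664 s
t_ret = A_ann·L/Q = 0.9330 s
t_cycle = t_ext + t_ret

t ≈ 2.60 s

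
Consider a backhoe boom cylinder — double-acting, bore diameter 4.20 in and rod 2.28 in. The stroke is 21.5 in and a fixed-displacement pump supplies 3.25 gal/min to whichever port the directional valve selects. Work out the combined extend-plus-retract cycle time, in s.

Cap-side area A_cap = π/4 × (4.20 in)² = 13.85 in^2
Rod-side annular area A_ann = π/4 × (4.20² − 2.28²) = 9.772 in^2
t_ext = A_cap·L/Q = 23.81 s
t_ret = A_ann·L/Q = 16.79 s
t_cycle = t_ext + t_ret

t ≈ 40.6 s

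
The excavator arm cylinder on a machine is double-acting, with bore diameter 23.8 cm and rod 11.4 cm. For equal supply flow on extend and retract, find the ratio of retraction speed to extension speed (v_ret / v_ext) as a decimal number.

v_ret/v_ext ≈ 1.30

Cap-side area A_cap = π/4 × (23.8 cm)² = 444.9 cm^2
Rod-side annular area A_ann = π/4 × (23.8² − 11.4²) = 342.8 cm^2
For equal Q, v ∝ 1/A, so v_ret/v_ext = A_cap/A_ann.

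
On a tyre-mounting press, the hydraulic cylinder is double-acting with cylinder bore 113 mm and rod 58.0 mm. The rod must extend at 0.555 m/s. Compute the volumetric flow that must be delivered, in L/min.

Cap-side area A_cap = π/4 × (113 mm)² = 10030 mm^2
Q = A × v

Q ≈ 334 L/min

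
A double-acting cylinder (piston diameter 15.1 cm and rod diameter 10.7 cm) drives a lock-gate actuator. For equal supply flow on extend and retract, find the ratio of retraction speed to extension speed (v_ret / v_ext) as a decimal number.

Cap-side area A_cap = π/4 × (15.1 cm)² = 179.1 cm^2
Rod-side annular area A_ann = π/4 × (15.1² − 10.7²) = 89.16 cm^2
For equal Q, v ∝ 1/A, so v_ret/v_ext = A_cap/A_ann.

v_ret/v_ext ≈ 2.01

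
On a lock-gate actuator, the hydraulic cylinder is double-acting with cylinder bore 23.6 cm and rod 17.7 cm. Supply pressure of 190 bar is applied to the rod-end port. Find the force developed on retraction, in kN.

Rod-side annular area A_ann = π/4 × (23.6² − 17.7²) = 191.4 cm^2
On retraction the pressure acts on the annular area (bore minus rod).
F = P × A_ann

F ≈ 364 kN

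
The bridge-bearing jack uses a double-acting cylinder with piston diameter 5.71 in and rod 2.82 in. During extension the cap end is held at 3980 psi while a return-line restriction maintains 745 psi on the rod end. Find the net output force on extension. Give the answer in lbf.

Cap-side area A_cap = π/4 × (5.71 in)² = 25.61 in^2
Rod-side annular area A_ann = π/4 × (5.71² − 2.82²) = 19.36 in^2
Net thrust = P_cap·A_cap − P_rod·A_ann = 1.019e5 lbf − 14420 lbf

F ≈ 87500 lbf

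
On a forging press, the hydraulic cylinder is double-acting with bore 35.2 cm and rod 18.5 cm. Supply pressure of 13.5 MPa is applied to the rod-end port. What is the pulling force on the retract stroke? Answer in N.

F ≈ 9.51e5 N

Rod-side annular area A_ann = π/4 × (35.2² − 18.5²) = 704.3 cm^2
On retraction the pressure acts on the annular area (bore minus rod).
F = P × A_ann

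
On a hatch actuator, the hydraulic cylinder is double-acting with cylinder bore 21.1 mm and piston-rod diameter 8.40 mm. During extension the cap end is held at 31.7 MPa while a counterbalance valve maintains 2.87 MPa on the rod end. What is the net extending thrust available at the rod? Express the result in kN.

Cap-side area A_cap = π/4 × (21.1 mm)² = 349.7 mm^2
Rod-side annular area A_ann = π/4 × (21.1² − 8.40²) = 294.2 mm^2
Net thrust = P_cap·A_cap − P_rod·A_ann = 11.08 kN − 0.8445 kN

F ≈ 10.2 kN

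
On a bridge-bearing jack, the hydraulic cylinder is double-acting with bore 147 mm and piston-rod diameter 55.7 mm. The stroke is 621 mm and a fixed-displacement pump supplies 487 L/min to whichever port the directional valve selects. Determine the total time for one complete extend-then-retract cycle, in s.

Cap-side area A_cap = π/4 × (147 mm)² = 16970 mm^2
Rod-side annular area A_ann = π/4 × (147² − 55.7²) = 14530 mm^2
t_ext = A_cap·L/Q = 1.298 s
t_ret = A_ann·L/Q = 1.112 s
t_cycle = t_ext + t_ret

t ≈ 2.41 s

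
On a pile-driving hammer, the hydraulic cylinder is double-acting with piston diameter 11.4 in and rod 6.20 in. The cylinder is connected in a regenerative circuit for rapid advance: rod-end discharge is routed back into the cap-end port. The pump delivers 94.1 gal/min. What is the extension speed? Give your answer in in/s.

v ≈ 12.0 in/s

In regeneration the rod-end outflow joins the pump flow into the cap end, so the net volume the pump must supply per unit advance equals the rod cross-section area.
Rod cross-section A_rod = π/4 × (6.20 in)² = 30.19 in^2
v = Q_pump / A_rod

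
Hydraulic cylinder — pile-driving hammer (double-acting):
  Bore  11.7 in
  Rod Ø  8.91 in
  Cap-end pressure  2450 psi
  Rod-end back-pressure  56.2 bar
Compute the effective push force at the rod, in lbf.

Cap-side area A_cap = π/4 × (11.7 in)² = 107.5 in^2
Rod-side annular area A_ann = π/4 × (11.7² − 8.91²) = 45.16 in^2
Net thrust = P_cap·A_cap − P_rod·A_ann = 2.634e5 lbf − 36810 lbf

F ≈ 2.27e5 lbf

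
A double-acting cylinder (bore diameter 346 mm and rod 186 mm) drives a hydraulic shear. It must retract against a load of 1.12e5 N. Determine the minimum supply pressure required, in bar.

Rod-side annular area A_ann = π/4 × (346² − 186²) = 66850 mm^2
Retraction: pressure acts on the annular area.
P = F / A = 1.12e5 N / A

P ≈ 16.8 bar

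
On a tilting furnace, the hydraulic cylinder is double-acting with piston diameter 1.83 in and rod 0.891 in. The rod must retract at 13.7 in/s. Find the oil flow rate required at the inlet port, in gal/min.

Q ≈ 7.14 gal/min

Rod-side annular area A_ann = π/4 × (1.83² − 0.891²) = 2.007 in^2
Q = A × v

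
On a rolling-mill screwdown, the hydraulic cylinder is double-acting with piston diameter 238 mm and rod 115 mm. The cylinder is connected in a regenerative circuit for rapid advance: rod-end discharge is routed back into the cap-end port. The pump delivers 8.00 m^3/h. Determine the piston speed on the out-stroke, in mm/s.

In regeneration the rod-end outflow joins the pump flow into the cap end, so the net volume the pump must supply per unit advance equals the rod cross-section area.
Rod cross-section A_rod = π/4 × (115 mm)² = 10390 mm^2
v = Q_pump / A_rod

v ≈ 214 mm/s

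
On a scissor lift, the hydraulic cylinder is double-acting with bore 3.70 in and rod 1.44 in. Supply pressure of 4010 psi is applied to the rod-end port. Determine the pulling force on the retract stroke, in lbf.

F ≈ 36600 lbf

Rod-side annular area A_ann = π/4 × (3.70² − 1.44²) = 9.123 in^2
On retraction the pressure acts on the annular area (bore minus rod).
F = P × A_ann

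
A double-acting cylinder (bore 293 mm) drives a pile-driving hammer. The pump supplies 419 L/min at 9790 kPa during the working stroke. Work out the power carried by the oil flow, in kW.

Hydraulic power = P × Q

W ≈ 68.4 kW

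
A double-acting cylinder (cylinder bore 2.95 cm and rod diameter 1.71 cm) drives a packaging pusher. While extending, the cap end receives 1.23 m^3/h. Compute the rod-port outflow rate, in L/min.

Q_out ≈ 13.6 L/min

Cap-side area A_cap = π/4 × (2.95 cm)² = 6.835 cm^2
Rod-side annular area A_ann = π/4 × (2.95² − 1.71²) = 4.538 cm^2
Piston speed v = Q_in/A_cap; rod-end outflow Q_out = v × A_ann = Q_in × A_ann/A_cap.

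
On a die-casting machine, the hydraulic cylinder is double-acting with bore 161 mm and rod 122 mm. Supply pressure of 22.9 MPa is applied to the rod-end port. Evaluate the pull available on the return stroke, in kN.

F ≈ 199 kN

Rod-side annular area A_ann = π/4 × (161² − 122²) = 8668 mm^2
On retraction the pressure acts on the annular area (bore minus rod).
F = P × A_ann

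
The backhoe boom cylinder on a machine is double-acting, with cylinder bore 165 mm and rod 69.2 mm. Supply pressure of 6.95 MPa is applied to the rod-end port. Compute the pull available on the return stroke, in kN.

Rod-side annular area A_ann = π/4 × (165² − 69.2²) = 17620 mm^2
On retraction the pressure acts on the annular area (bore minus rod).
F = P × A_ann

F ≈ 122 kN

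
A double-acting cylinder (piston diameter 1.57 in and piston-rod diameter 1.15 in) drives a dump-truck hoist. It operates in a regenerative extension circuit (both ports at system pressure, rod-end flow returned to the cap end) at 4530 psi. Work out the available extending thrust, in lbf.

With equal pressure on both faces, forces on the annular region cancel; the net push is pressure × rod cross-section.
Rod cross-section A_rod = π/4 × (1.15 in)² = 1.039 in^2
F = P × A_rod

F ≈ 4710 lbf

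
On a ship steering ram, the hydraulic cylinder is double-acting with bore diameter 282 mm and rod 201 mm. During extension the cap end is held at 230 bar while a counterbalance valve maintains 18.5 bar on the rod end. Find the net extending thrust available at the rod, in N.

Cap-side area A_cap = π/4 × (282 mm)² = 62460 mm^2
Rod-side annular area A_ann = π/4 × (282² − 201²) = 30730 mm^2
Net thrust = P_cap·A_cap − P_rod·A_ann = 1.437e6 N − 56850 N

F ≈ 1.38e6 N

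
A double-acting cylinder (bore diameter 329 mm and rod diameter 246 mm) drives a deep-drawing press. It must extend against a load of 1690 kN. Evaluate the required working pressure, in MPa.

Cap-side area A_cap = π/4 × (329 mm)² = 85010 mm^2
P = F / A = 1690 kN / A

P ≈ 19.9 MPa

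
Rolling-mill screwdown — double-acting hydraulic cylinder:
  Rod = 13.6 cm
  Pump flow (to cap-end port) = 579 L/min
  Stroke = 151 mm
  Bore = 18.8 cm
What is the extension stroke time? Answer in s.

t ≈ 0.434 s

Cap-side area A_cap = π/4 × (18.8 cm)² = 277.6 cm^2
Swept volume V = A × L; t = V / Q = A·L / Q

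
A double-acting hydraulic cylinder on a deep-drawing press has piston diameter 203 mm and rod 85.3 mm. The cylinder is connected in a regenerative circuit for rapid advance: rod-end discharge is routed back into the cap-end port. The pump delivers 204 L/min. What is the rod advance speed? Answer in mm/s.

v ≈ 595 mm/s

In regeneration the rod-end outflow joins the pump flow into the cap end, so the net volume the pump must supply per unit advance equals the rod cross-section area.
Rod cross-section A_rod = π/4 × (85.3 mm)² = 5715 mm^2
v = Q_pump / A_rod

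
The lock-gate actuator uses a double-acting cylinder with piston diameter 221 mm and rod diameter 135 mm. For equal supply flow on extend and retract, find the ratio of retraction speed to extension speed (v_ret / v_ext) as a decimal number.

Cap-side area A_cap = π/4 × (221 mm)² = 38360 mm^2
Rod-side annular area A_ann = π/4 × (221² − 135²) = 24050 mm^2
For equal Q, v ∝ 1/A, so v_ret/v_ext = A_cap/A_ann.

v_ret/v_ext ≈ 1.60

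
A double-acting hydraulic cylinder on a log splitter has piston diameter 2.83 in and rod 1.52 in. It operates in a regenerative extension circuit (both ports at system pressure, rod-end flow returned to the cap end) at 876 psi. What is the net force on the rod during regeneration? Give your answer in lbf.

F ≈ 1590 lbf

With equal pressure on both faces, forces on the annular region cancel; the net push is pressure × rod cross-section.
Rod cross-section A_rod = π/4 × (1.52 in)² = 1.815 in^2
F = P × A_rod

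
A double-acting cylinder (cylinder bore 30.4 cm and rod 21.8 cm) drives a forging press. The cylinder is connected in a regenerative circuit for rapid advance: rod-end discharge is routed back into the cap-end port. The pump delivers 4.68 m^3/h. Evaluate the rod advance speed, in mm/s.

v ≈ 34.8 mm/s

In regeneration the rod-end outflow joins the pump flow into the cap end, so the net volume the pump must supply per unit advance equals the rod cross-section area.
Rod cross-section A_rod = π/4 × (21.8 cm)² = 373.3 cm^2
v = Q_pump / A_rod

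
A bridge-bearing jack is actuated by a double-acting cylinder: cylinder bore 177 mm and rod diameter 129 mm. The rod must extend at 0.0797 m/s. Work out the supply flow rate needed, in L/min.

Cap-side area A_cap = π/4 × (177 mm)² = 24610 mm^2
Q = A × v

Q ≈ 118 L/min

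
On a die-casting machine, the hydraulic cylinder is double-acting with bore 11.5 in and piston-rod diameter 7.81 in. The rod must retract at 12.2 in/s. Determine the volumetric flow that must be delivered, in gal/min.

Rod-side annular area A_ann = π/4 × (11.5² − 7.81²) = 55.96 in^2
Q = A × v

Q ≈ 177 gal/min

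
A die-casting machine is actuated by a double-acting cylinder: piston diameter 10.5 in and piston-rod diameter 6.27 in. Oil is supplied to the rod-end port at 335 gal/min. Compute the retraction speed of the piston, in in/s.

v ≈ 23.1 in/s

Rod-side annular area A_ann = π/4 × (10.5² − 6.27²) = 55.71 in^2
Flow into the rod-end port fills the annular volume.
v = Q / A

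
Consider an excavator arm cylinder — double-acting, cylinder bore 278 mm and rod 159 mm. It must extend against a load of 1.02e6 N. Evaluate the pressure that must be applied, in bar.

Cap-side area A_cap = π/4 × (278 mm)² = 60700 mm^2
P = F / A = 1.02e6 N / A

P ≈ 168 bar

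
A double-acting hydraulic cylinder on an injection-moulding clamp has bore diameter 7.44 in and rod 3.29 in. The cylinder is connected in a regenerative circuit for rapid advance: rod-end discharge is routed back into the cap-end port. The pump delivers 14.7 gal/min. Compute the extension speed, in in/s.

v ≈ 6.66 in/s

In regeneration the rod-end outflow joins the pump flow into the cap end, so the net volume the pump must supply per unit advance equals the rod cross-section area.
Rod cross-section A_rod = π/4 × (3.29 in)² = 8.501 in^2
v = Q_pump / A_rod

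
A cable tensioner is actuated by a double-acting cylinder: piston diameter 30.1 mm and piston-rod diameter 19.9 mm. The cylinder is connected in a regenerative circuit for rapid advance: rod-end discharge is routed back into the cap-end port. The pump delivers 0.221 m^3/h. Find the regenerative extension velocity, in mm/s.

v ≈ 197 mm/s

In regeneration the rod-end outflow joins the pump flow into the cap end, so the net volume the pump must supply per unit advance equals the rod cross-section area.
Rod cross-section A_rod = π/4 × (19.9 mm)² = 311.0 mm^2
v = Q_pump / A_rod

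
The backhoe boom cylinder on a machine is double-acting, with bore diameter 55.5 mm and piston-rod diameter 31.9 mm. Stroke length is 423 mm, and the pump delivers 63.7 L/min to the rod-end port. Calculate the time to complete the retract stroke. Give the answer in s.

Rod-side annular area A_ann = π/4 × (55.5² − 31.9²) = 1620 mm^2
Swept volume V = A × L; t = V / Q = A·L / Q

t ≈ 0.645 s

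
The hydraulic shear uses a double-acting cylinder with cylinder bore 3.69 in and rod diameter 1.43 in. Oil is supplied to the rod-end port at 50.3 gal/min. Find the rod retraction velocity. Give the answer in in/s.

v ≈ 21.3 in/s

Rod-side annular area A_ann = π/4 × (3.69² − 1.43²) = 9.088 in^2
Flow into the rod-end port fills the annular volume.
v = Q / A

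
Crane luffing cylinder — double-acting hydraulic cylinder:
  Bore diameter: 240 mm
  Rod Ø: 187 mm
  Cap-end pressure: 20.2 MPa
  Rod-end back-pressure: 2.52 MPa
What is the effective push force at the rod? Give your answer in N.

Cap-side area A_cap = π/4 × (240 mm)² = 45240 mm^2
Rod-side annular area A_ann = π/4 × (240² − 187²) = 17770 mm^2
Net thrust = P_cap·A_cap − P_rod·A_ann = 9.138e5 N − 44790 N

F ≈ 8.69e5 N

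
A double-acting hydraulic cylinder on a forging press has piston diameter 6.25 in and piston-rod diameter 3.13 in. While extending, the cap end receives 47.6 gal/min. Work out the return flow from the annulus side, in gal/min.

Q_out ≈ 35.7 gal/min

Cap-side area A_cap = π/4 × (6.25 in)² = 30.68 in^2
Rod-side annular area A_ann = π/4 × (6.25² − 3.13²) = 22.99 in^2
Piston speed v = Q_in/A_cap; rod-end outflow Q_out = v × A_ann = Q_in × A_ann/A_cap.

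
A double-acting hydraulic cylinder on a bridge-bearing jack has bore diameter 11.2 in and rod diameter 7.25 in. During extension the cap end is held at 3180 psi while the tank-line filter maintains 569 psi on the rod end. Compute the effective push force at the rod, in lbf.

Cap-side area A_cap = π/4 × (11.2 in)² = 98.52 in^2
Rod-side annular area A_ann = π/4 × (11.2² − 7.25²) = 57.24 in^2
Net thrust = P_cap·A_cap − P_rod·A_ann = 3.133e5 lbf − 32570 lbf

F ≈ 2.81e5 lbf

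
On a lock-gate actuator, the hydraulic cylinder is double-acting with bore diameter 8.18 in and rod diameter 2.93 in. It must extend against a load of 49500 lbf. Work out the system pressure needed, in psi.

P ≈ 942 psi

Cap-side area A_cap = π/4 × (8.18 in)² = 52.55 in^2
P = F / A = 49500 lbf / A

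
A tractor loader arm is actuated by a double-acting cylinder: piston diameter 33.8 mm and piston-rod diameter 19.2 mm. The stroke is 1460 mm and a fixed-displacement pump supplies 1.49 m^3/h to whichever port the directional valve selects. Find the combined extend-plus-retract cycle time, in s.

Cap-side area A_cap = π/4 × (33.8 mm)² = 897.3 mm^2
Rod-side annular area A_ann = π/4 × (33.8² − 19.2²) = 607.7 mm^2
t_ext = A_cap·L/Q = 3.165 s
t_ret = A_ann·L/Q = 2.144 s
t_cycle = t_ext + t_ret

t ≈ 5.31 s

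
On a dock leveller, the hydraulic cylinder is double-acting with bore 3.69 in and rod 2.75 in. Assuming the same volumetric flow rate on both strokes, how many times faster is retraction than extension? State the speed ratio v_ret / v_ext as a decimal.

Cap-side area A_cap = π/4 × (3.69 in)² = 10.69 in^2
Rod-side annular area A_ann = π/4 × (3.69² − 2.75²) = 4.754 in^2
For equal Q, v ∝ 1/A, so v_ret/v_ext = A_cap/A_ann.

v_ret/v_ext ≈ 2.25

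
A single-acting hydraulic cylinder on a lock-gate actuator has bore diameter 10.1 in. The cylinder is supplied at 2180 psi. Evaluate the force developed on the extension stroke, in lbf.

F ≈ 1.75e5 lbf

Cap-side area A_cap = π/4 × (10.1 in)² = 80.12 in^2
F = P × A_cap = 2180 psi × A_cap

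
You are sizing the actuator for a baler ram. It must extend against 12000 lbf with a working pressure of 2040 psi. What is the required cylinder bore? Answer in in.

D ≈ 2.74 in

Extension force acts on the full piston face: F = P × (π/4)D².
D = √(4F / (πP)) = √(4 × 12000 lbf / (π × 2040 psi))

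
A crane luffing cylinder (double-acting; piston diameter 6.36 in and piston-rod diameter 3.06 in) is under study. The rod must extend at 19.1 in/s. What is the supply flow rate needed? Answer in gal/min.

Cap-side area A_cap = π/4 × (6.36 in)² = 31.77 in^2
Q = A × v

Q ≈ 158 gal/min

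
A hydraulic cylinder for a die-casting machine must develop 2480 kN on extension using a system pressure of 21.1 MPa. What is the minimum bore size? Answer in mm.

D ≈ 387 mm

Extension force acts on the full piston face: F = P × (π/4)D².
D = √(4F / (πP)) = √(4 × 2480 kN / (π × 21.1 MPa))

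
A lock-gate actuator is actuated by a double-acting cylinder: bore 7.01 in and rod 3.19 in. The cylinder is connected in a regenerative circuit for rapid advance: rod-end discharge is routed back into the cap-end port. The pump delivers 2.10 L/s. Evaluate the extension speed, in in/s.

v ≈ 16.0 in/s

In regeneration the rod-end outflow joins the pump flow into the cap end, so the net volume the pump must supply per unit advance equals the rod cross-section area.
Rod cross-section A_rod = π/4 × (3.19 in)² = 7.992 in^2
v = Q_pump / A_rod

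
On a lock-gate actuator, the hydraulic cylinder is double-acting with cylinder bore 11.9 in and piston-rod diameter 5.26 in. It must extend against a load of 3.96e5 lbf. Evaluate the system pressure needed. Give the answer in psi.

P ≈ 3560 psi

Cap-side area A_cap = π/4 × (11.9 in)² = 111.2 in^2
P = F / A = 3.96e5 lbf / A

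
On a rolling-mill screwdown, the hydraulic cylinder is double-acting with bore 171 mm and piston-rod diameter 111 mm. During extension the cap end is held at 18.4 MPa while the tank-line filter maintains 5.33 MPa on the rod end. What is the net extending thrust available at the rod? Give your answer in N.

F ≈ 3.52e5 N

Cap-side area A_cap = π/4 × (171 mm)² = 22970 mm^2
Rod-side annular area A_ann = π/4 × (171² − 111²) = 13290 mm^2
Net thrust = P_cap·A_cap − P_rod·A_ann = 4.226e5 N − 70830 N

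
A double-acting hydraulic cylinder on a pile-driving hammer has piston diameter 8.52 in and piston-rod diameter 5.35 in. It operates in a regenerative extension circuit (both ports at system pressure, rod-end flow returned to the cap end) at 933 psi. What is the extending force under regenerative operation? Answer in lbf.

F ≈ 21000 lbf

With equal pressure on both faces, forces on the annular region cancel; the net push is pressure × rod cross-section.
Rod cross-section A_rod = π/4 × (5.35 in)² = 22.48 in^2
F = P × A_rod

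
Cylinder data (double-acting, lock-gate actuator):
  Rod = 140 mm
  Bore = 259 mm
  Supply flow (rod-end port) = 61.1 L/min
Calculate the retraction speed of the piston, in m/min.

v ≈ 1.64 m/min

Rod-side annular area A_ann = π/4 × (259² − 140²) = 37290 mm^2
Flow into the rod-end port fills the annular volume.
v = Q / A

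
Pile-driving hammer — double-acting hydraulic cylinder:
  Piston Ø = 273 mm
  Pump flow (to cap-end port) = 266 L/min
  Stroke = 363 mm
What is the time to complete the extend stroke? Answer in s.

Cap-side area A_cap = π/4 × (273 mm)² = 58530 mm^2
Swept volume V = A × L; t = V / Q = A·L / Q

t ≈ 4.79 s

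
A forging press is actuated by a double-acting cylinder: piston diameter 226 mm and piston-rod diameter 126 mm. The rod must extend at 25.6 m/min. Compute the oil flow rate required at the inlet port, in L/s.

Cap-side area A_cap = π/4 × (226 mm)² = 40110 mm^2
Q = A × v

Q ≈ 17.1 L/s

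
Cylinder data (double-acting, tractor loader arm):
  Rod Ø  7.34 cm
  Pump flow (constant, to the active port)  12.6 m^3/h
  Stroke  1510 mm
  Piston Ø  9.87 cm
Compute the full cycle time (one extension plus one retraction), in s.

Cap-side area A_cap = π/4 × (9.87 cm)² = 76.51 cm^2
Rod-side annular area A_ann = π/4 × (9.87² − 7.34²) = 34.20 cm^2
t_ext = A_cap·L/Q = 3.301 s
t_ret = A_ann·L/Q = 1.475 s
t_cycle = t_ext + t_ret

t ≈ 4.78 s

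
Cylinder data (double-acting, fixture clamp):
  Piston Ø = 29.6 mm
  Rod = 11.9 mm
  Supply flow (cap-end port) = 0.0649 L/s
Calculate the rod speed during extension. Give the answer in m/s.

v ≈ 0.0943 m/s

Cap-side area A_cap = π/4 × (29.6 mm)² = 688.1 mm^2
v = Q / A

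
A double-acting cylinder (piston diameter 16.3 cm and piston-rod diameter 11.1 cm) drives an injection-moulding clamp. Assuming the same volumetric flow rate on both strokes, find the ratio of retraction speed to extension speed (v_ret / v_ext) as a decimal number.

v_ret/v_ext ≈ 1.86

Cap-side area A_cap = π/4 × (16.3 cm)² = 208.7 cm^2
Rod-side annular area A_ann = π/4 × (16.3² − 11.1²) = 111.9 cm^2
For equal Q, v ∝ 1/A, so v_ret/v_ext = A_cap/A_ann.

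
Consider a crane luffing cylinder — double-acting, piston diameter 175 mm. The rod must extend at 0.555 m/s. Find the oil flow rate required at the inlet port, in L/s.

Cap-side area A_cap = π/4 × (175 mm)² = 24050 mm^2
Q = A × v

Q ≈ 13.3 L/s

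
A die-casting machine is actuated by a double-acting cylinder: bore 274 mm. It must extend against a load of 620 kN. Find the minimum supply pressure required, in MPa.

P ≈ 10.5 MPa

Cap-side area A_cap = π/4 × (274 mm)² = 58960 mm^2
P = F / A = 620 kN / A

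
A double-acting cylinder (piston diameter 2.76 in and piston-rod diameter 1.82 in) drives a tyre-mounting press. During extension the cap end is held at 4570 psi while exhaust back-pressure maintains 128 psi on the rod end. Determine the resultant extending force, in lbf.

Cap-side area A_cap = π/4 × (2.76 in)² = 5.983 in^2
Rod-side annular area A_ann = π/4 × (2.76² − 1.82²) = 3.381 in^2
Net thrust = P_cap·A_cap − P_rod·A_ann = 27340 lbf − 432.8 lbf

F ≈ 26900 lbf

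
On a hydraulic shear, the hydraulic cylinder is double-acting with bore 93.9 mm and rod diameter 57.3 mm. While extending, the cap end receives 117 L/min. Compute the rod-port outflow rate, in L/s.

Cap-side area A_cap = π/4 × (93.9 mm)² = 6925 mm^2
Rod-side annular area A_ann = π/4 × (93.9² − 57.3²) = 4346 mm^2
Piston speed v = Q_in/A_cap; rod-end outflow Q_out = v × A_ann = Q_in × A_ann/A_cap.

Q_out ≈ 1.22 L/s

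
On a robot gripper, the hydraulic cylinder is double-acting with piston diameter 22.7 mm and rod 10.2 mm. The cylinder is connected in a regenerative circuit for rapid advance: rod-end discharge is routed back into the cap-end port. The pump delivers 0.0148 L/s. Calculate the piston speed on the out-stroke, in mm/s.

v ≈ 181 mm/s

In regeneration the rod-end outflow joins the pump flow into the cap end, so the net volume the pump must supply per unit advance equals the rod cross-section area.
Rod cross-section A_rod = π/4 × (10.2 mm)² = 81.71 mm^2
v = Q_pump / A_rod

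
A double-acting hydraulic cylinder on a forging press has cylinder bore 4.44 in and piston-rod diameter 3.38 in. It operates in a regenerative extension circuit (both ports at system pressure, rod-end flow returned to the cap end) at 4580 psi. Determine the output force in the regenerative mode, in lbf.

F ≈ 41100 lbf

With equal pressure on both faces, forces on the annular region cancel; the net push is pressure × rod cross-section.
Rod cross-section A_rod = π/4 × (3.38 in)² = 8.973 in^2
F = P × A_rod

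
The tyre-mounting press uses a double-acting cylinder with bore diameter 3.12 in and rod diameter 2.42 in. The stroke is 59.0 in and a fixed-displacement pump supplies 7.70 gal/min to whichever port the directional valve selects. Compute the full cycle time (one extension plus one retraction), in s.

t ≈ 21.3 s

Cap-side area A_cap = π/4 × (3.12 in)² = 7.645 in^2
Rod-side annular area A_ann = π/4 × (3.12² − 2.42²) = 3.046 in^2
t_ext = A_cap·L/Q = 15.22 s
t_ret = A_ann·L/Q = 6.062 s
t_cycle = t_ext + t_ret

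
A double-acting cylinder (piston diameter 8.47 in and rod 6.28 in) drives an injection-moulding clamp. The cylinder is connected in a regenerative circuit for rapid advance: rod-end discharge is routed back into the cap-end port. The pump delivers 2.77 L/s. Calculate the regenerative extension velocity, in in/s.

v ≈ 5.46 in/s

In regeneration the rod-end outflow joins the pump flow into the cap end, so the net volume the pump must supply per unit advance equals the rod cross-section area.
Rod cross-section A_rod = π/4 × (6.28 in)² = 30.97 in^2
v = Q_pump / A_rod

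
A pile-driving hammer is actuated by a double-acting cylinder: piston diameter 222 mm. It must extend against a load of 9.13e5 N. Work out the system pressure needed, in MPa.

Cap-side area A_cap = π/4 × (222 mm)² = 38710 mm^2
P = F / A = 9.13e5 N / A

P ≈ 23.6 MPa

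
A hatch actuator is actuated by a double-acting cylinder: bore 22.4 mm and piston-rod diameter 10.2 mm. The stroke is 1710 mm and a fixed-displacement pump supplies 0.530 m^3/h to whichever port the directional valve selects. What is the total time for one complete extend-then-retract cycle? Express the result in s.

Cap-side area A_cap = π/4 × (22.4 mm)² = 394.1 mm^2
Rod-side annular area A_ann = π/4 × (22.4² − 10.2²) = 312.4 mm^2
t_ext = A_cap·L/Q = 4.577 s
t_ret = A_ann·L/Q = 3.628 s
t_cycle = t_ext + t_ret

t ≈ 8.21 s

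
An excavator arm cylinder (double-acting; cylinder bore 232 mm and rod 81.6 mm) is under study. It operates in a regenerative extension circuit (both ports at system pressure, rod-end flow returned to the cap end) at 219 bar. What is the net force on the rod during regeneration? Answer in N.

F ≈ 1.15e5 N

With equal pressure on both faces, forces on the annular region cancel; the net push is pressure × rod cross-section.
Rod cross-section A_rod = π/4 × (81.6 mm)² = 5230 mm^2
F = P × A_rod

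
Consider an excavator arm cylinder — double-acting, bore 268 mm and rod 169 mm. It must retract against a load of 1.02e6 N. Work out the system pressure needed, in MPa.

Rod-side annular area A_ann = π/4 × (268² − 169²) = 33980 mm^2
Retraction: pressure acts on the annular area.
P = F / A = 1.02e6 N / A

P ≈ 30.0 MPa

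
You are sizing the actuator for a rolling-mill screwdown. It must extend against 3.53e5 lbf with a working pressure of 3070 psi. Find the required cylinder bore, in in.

Extension force acts on the full piston face: F = P × (π/4)D².
D = √(4F / (πP)) = √(4 × 3.53e5 lbf / (π × 3070 psi))

D ≈ 12.1 in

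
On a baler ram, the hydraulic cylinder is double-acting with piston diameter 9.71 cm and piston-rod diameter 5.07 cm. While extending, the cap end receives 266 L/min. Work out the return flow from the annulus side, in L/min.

Q_out ≈ 193 L/min

Cap-side area A_cap = π/4 × (9.71 cm)² = 74.05 cm^2
Rod-side annular area A_ann = π/4 × (9.71² − 5.07²) = 53.86 cm^2
Piston speed v = Q_in/A_cap; rod-end outflow Q_out = v × A_ann = Q_in × A_ann/A_cap.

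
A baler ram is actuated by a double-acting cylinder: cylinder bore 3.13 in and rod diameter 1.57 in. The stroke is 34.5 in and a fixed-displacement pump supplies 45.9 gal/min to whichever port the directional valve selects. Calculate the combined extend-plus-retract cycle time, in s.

t ≈ 2.63 s

Cap-side area A_cap = π/4 × (3.13 in)² = 7.694 in^2
Rod-side annular area A_ann = π/4 × (3.13² − 1.57²) = 5.759 in^2
t_ext = A_cap·L/Q = 1.502 s
t_ret = A_ann·L/Q = 1.124 s
t_cycle = t_ext + t_ret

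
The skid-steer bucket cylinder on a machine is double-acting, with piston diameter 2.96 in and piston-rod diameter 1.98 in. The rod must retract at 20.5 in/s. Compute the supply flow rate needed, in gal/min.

Rod-side annular area A_ann = π/4 × (2.96² − 1.98²) = 3.802 in^2
Q = A × v

Q ≈ 20.2 gal/min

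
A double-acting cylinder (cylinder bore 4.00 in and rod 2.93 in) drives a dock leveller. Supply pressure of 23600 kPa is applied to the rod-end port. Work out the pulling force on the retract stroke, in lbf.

F ≈ 19900 lbf

Rod-side annular area A_ann = π/4 × (4.00² − 2.93²) = 5.824 in^2
On retraction the pressure acts on the annular area (bore minus rod).
F = P × A_ann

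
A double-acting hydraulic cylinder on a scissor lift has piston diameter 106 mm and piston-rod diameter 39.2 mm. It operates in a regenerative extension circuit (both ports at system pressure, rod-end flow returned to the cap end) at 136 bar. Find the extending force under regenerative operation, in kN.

F ≈ 16.4 kN

With equal pressure on both faces, forces on the annular region cancel; the net push is pressure × rod cross-section.
Rod cross-section A_rod = π/4 × (39.2 mm)² = 1207 mm^2
F = P × A_rod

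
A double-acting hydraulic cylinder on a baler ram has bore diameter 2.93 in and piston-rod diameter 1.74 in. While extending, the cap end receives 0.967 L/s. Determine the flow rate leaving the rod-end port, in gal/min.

Cap-side area A_cap = π/4 × (2.93 in)² = 6.743 in^2
Rod-side annular area A_ann = π/4 × (2.93² − 1.74²) = 4.365 in^2
Piston speed v = Q_in/A_cap; rod-end outflow Q_out = v × A_ann = Q_in × A_ann/A_cap.

Q_out ≈ 9.92 gal/min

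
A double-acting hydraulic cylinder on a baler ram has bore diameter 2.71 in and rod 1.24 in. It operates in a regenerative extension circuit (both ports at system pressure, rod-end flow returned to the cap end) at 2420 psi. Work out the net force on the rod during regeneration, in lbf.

With equal pressure on both faces, forces on the annular region cancel; the net push is pressure × rod cross-section.
Rod cross-section A_rod = π/4 × (1.24 in)² = 1.208 in^2
F = P × A_rod

F ≈ 2920 lbf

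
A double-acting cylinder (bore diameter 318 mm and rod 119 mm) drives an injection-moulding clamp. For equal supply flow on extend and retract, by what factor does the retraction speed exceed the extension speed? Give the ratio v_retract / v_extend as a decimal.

v_ret/v_ext ≈ 1.16

Cap-side area A_cap = π/4 × (318 mm)² = 79420 mm^2
Rod-side annular area A_ann = π/4 × (318² − 119²) = 68300 mm^2
For equal Q, v ∝ 1/A, so v_ret/v_ext = A_cap/A_ann.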